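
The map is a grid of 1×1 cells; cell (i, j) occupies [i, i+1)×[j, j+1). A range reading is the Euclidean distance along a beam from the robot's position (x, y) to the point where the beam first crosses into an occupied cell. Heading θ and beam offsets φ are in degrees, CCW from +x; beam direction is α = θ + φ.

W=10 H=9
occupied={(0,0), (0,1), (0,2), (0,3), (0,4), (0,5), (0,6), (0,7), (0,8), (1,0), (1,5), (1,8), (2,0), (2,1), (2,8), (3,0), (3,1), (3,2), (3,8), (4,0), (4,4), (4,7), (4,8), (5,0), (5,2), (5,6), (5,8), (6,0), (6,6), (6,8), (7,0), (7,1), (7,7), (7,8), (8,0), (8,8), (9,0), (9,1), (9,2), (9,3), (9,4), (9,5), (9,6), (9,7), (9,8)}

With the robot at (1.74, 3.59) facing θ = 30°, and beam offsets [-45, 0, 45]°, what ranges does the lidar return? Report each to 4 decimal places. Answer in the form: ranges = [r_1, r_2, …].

beam 1: φ=-45°, α=345°
  d=(0.9659,-0.2588)  start (1,3)  tX=0.2692 tY=2.2796  stride 1/|dx|=1.0353 1/|dy|=3.8637
    cross x-line → (2,3), t=0.2692
    cross x-line → (3,3), t=1.3044
    cross y-line → (3,2), t=2.2796 (wall)
  → r_1 = 2.2796
beam 2: φ=0°, α=30°
  d=(0.8660,0.5000)  start (1,3)  tX=0.3002 tY=0.8200  stride 1/|dx|=1.1547 1/|dy|=2.0000
    cross x-line → (2,3), t=0.3002
    cross y-line → (2,4), t=0.8200
    cross x-line → (3,4), t=1.4549
    cross x-line → (4,4), t=2.6096 (wall)
  → r_2 = 2.6096
beam 3: φ=45°, α=75°
  d=(0.2588,0.9659)  start (1,3)  tX=1.0046 tY=0.4245  stride 1/|dx|=3.8637 1/|dy|=1.0353
    cross y-line → (1,4), t=0.4245
    cross x-line → (2,4), t=1.0046
    cross y-line → (2,5), t=1.4597
    cross y-line → (2,6), t=2.4950
    cross y-line → (2,7), t=3.5303
    cross y-line → (2,8), t=4.5656 (wall)
  → r_3 = 4.5656

ranges = [2.2796, 2.6096, 4.5656]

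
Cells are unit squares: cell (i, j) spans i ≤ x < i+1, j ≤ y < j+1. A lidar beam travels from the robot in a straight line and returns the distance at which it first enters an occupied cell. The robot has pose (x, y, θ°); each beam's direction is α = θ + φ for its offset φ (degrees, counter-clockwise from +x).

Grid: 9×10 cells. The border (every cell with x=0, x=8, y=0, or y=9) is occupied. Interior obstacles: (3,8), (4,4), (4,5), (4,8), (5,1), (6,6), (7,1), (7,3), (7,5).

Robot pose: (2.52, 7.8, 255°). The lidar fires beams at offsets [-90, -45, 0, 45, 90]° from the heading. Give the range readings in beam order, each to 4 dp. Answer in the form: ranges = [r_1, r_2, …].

ranges = [1.5736, 1.7551, 5.8728, 2.9600, 3.6028]

beam 1: φ=-90°, α=165°
  dir = (cos 165°, sin 165°) = (-0.9659, 0.2588); from cell (2,7)
  next x-line at t=0.5383, next y-line at t=0.7727; Δt_x=1.0353, Δt_y=3.8637
    x: enter (1,7) at t=0.5383
    y: enter (1,8) at t=0.7727
    x: enter (0,8) at t=1.5736 ← occupied
  → r_1 = 1.5736
beam 2: φ=-45°, α=210°
  dir = (cos 210°, sin 210°) = (-0.8660, -0.5000); from cell (2,7)
  next x-line at t=0.6004, next y-line at t=1.6000; Δt_x=1.1547, Δt_y=2.0000
    x: enter (1,7) at t=0.6004
    y: enter (1,6) at t=1.6000
    x: enter (0,6) at t=1.7551 ← occupied
  → r_2 = 1.7551
beam 3: φ=0°, α=255°
  dir = (cos 255°, sin 255°) = (-0.2588, -0.9659); from cell (2,7)
  next x-line at t=2.0091, next y-line at t=0.8282; Δt_x=3.8637, Δt_y=1.0353
    y: enter (2,6) at t=0.8282
    y: enter (2,5) at t=1.8635
    x: enter (1,5) at t=2.0091
    y: enter (1,4) at t=2.8988
    y: enter (1,3) at t=3.9340
    y: enter (1,2) at t=4.9693
    x: enter (0,2) at t=5.8728 ← occupied
  → r_3 = 5.8728
beam 4: φ=45°, α=300°
  dir = (cos 300°, sin 300°) = (0.5000, -0.8660); from cell (2,7)
  next x-line at t=0.9600, next y-line at t=0.9238; Δt_x=2.0000, Δt_y=1.1547
    y: enter (2,6) at t=0.9238
    x: enter (3,6) at t=0.9600
    y: enter (3,5) at t=2.0785
    x: enter (4,5) at t=2.9600 ← occupied
  → r_4 = 2.9600
beam 5: φ=90°, α=345°
  dir = (cos 345°, sin 345°) = (0.9659, -0.2588); from cell (2,7)
  next x-line at t=0.4969, next y-line at t=3.0910; Δt_x=1.0353, Δt_y=3.8637
    x: enter (3,7) at t=0.4969
    x: enter (4,7) at t=1.5322
    x: enter (5,7) at t=2.5675
    y: enter (5,6) at t=3.0910
    x: enter (6,6) at t=3.6028 ← occupied
  → r_5 = 3.6028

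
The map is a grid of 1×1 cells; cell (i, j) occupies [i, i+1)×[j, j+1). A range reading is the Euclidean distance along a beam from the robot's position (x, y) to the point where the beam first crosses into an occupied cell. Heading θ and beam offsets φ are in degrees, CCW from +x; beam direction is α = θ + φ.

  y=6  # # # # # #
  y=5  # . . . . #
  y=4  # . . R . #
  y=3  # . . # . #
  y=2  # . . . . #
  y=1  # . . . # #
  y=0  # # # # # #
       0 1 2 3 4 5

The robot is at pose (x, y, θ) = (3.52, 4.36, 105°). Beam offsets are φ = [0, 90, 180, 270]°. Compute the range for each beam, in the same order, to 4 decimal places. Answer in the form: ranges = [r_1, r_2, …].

ranges = [1.6979, 2.6089, 0.3727, 1.5322]

beam 1: φ=0°, α=105°
  direction (-0.2588, 0.9659); cell (3,4); t to first gridline: x 2.0091, y 0.6626 (then +3.8637 / +1.0353)
    (3,5) via y @ 0.6626
    (3,6) via y @ 1.6979  # hit
  → r_1 = 1.6979
beam 2: φ=90°, α=195°
  direction (-0.9659, -0.2588); cell (3,4); t to first gridline: x 0.5383, y 1.3909 (then +1.0353 / +3.8637)
    (2,4) via x @ 0.5383
    (2,3) via y @ 1.3909
    (1,3) via x @ 1.5736
    (0,3) via x @ 2.6089  # hit
  → r_2 = 2.6089
beam 3: φ=180°, α=285°
  direction (0.2588, -0.9659); cell (3,4); t to first gridline: x 1.8546, y 0.3727 (then +3.8637 / +1.0353)
    (3,3) via y @ 0.3727  # hit
  → r_3 = 0.3727
beam 4: φ=270°, α=15°
  direction (0.9659, 0.2588); cell (3,4); t to first gridline: x 0.4969, y 2.4728 (then +1.0353 / +3.8637)
    (4,4) via x @ 0.4969
    (5,4) via x @ 1.5322  # hit
  → r_4 = 1.5322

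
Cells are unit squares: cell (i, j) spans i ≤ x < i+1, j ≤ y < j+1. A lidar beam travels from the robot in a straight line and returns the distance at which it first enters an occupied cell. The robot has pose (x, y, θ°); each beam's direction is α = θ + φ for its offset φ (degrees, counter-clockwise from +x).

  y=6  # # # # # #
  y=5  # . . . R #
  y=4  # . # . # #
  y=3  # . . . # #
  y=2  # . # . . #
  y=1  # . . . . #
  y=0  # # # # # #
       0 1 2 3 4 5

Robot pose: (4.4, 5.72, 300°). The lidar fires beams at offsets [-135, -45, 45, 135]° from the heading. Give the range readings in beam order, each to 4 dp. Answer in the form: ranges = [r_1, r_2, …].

beam 1: φ=-135°, α=165°
  direction (-0.9659, 0.2588); cell (4,5); t to first gridline: x 0.4141, y 1.0818 (then +1.0353 / +3.8637)
    (3,5) via x @ 0.4141
    (3,6) via y @ 1.0818  # hit
  → r_1 = 1.0818
beam 2: φ=-45°, α=255°
  direction (-0.2588, -0.9659); cell (4,5); t to first gridline: x 1.5455, y 0.7454 (then +3.8637 / +1.0353)
    (4,4) via y @ 0.7454  # hit
  → r_2 = 0.7454
beam 3: φ=45°, α=345°
  direction (0.9659, -0.2588); cell (4,5); t to first gridline: x 0.6212, y 2.7819 (then +1.0353 / +3.8637)
    (5,5) via x @ 0.6212  # hit
  → r_3 = 0.6212
beam 4: φ=135°, α=75°
  direction (0.2588, 0.9659); cell (4,5); t to first gridline: x 2.3182, y 0.2899 (then +3.8637 / +1.0353)
    (4,6) via y @ 0.2899  # hit
  → r_4 = 0.2899

ranges = [1.0818, 0.7454, 0.6212, 0.2899]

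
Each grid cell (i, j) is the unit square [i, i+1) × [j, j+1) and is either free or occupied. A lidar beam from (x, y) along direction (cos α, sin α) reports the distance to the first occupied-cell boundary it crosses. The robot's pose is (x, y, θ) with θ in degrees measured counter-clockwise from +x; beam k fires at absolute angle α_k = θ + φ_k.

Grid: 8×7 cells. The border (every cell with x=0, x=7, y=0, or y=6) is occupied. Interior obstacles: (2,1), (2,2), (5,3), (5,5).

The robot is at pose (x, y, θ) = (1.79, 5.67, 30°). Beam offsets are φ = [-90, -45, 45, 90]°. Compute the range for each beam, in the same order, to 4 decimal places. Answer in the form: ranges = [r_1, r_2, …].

ranges = [5.3925, 5.3938, 0.3416, 0.3811]

beam 1: φ=-90°, α=300°
  cosα=0.5000 sinα=-0.8660 | (1,5) | tMaxX 0.4200 tMaxY 0.7736 | tΔX 2.0000 tΔY 1.1547
    t=0.4200 [x] (2,5)
    t=0.7736 [y] (2,4)
    t=1.9283 [y] (2,3)
    t=2.4200 [x] (3,3)
    t=3.0831 [y] (3,2)
    t=4.2378 [y] (3,1)
    t=4.4200 [x] (4,1)
    t=5.3925 [y] (4,0) — stop
  → r_1 = 5.3925
beam 2: φ=-45°, α=345°
  cosα=0.9659 sinα=-0.2588 | (1,5) | tMaxX 0.2174 tMaxY 2.5887 | tΔX 1.0353 tΔY 3.8637
    t=0.2174 [x] (2,5)
    t=1.2527 [x] (3,5)
    t=2.2880 [x] (4,5)
    t=2.5887 [y] (4,4)
    t=3.3232 [x] (5,4)
    t=4.3585 [x] (6,4)
    t=5.3938 [x] (7,4) — stop
  → r_2 = 5.3938
beam 3: φ=45°, α=75°
  cosα=0.2588 sinα=0.9659 | (1,5) | tMaxX 0.8114 tMaxY 0.3416 | tΔX 3.8637 tΔY 1.0353
    t=0.3416 [y] (1,6) — stop
  → r_3 = 0.3416
beam 4: φ=90°, α=120°
  cosα=-0.5000 sinα=0.8660 | (1,5) | tMaxX 1.5800 tMaxY 0.3811 | tΔX 2.0000 tΔY 1.1547
    t=0.3811 [y] (1,6) — stop
  → r_4 = 0.3811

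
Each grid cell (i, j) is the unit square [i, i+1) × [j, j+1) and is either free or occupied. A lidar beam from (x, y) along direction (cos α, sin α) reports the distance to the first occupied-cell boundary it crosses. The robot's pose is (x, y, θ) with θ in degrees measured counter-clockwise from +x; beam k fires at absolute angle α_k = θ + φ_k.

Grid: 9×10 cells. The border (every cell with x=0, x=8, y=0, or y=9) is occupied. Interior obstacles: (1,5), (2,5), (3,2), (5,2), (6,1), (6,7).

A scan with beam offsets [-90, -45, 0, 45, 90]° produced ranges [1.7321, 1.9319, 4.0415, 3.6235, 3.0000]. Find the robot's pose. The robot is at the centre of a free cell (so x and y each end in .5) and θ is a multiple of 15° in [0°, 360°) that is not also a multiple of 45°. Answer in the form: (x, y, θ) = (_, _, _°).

Candidates: 50 free-cell centres × 16 headings = 800 poses. Raycast each; keep the one whose scan matches to 4 dp.
  (7.5, 4.5, 210°): beam 1 = 2.8868 ≠ 1.7321 ✗
  (4.5, 5.5, 15°): beam 1 = 2.5882 ≠ 1.7321 ✗
  (5.5, 5.5, 240°): beam 1 = 5.1962 ≠ 1.7321 ✗
  …
  (4.5, 4.5, 330°): r_1=1.7321, r_2=1.9319, r_3=4.0415, r_4=3.6235, r_5=3.0000 — all match ✓
Only this pose fits every beam.

(x, y, θ) = (4.5, 4.5, 330°)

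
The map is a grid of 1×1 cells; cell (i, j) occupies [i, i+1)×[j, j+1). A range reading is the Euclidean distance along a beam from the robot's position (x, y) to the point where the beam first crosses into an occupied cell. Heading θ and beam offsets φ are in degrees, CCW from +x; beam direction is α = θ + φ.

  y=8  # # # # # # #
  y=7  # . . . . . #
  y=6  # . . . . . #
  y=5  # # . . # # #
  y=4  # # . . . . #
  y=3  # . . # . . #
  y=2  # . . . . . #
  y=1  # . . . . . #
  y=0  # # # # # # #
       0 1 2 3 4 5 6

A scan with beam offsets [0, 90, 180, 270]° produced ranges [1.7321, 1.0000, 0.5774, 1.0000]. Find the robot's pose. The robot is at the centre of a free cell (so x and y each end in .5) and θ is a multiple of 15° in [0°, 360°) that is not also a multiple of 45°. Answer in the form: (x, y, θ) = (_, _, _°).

(x, y, θ) = (2.5, 4.5, 30°)

Enumerate (i+0.5, j+0.5, θ) over the 30 free cells and 16 admissible headings. For each, cast all 4 beams and compare to the given ranges.
  (5.5, 6.5, 15°): beam 1 = 0.5176 ≠ 1.7321 ✗
  (2.5, 6.5, 255°): beam 1 = 1.9319 ≠ 1.7321 ✗
  (1.5, 3.5, 75°): beam 1 = 0.5176 ≠ 1.7321 ✗
  (5.5, 3.5, 105°): beam 1 = 1.5529 ≠ 1.7321 ✗
  (4.5, 3.5, 240°): beam 1 = 2.8868 ≠ 1.7321 ✗
  …
  (2.5, 4.5, 30°): r_1=1.7321, r_2=1.0000, r_3=0.5774, r_4=1.0000 — all match ✓
Unique over the lattice → pose = (2.5, 4.5, 30°).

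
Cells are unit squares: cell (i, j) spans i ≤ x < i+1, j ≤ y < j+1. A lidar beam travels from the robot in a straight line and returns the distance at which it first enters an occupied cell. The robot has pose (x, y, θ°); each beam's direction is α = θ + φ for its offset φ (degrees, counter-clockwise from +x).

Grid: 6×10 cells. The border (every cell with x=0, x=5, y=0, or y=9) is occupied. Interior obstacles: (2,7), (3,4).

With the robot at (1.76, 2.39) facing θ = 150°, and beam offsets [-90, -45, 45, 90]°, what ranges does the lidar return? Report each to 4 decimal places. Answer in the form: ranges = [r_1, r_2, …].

beam 1: φ=-90°, α=60°
  dir = (cos 60°, sin 60°) = (0.5000, 0.8660); from cell (1,2)
  next x-line at t=0.4800, next y-line at t=0.7044; Δt_x=2.0000, Δt_y=1.1547
    x: enter (2,2) at t=0.4800
    y: enter (2,3) at t=0.7044
    y: enter (2,4) at t=1.8591
    x: enter (3,4) at t=2.4800 ← occupied
  → r_1 = 2.4800
beam 2: φ=-45°, α=105°
  dir = (cos 105°, sin 105°) = (-0.2588, 0.9659); from cell (1,2)
  next x-line at t=2.9364, next y-line at t=0.6315; Δt_x=3.8637, Δt_y=1.0353
    y: enter (1,3) at t=0.6315
    y: enter (1,4) at t=1.6668
    y: enter (1,5) at t=2.7021
    x: enter (0,5) at t=2.9364 ← occupied
  → r_2 = 2.9364
beam 3: φ=45°, α=195°
  dir = (cos 195°, sin 195°) = (-0.9659, -0.2588); from cell (1,2)
  next x-line at t=0.7868, next y-line at t=1.5068; Δt_x=1.0353, Δt_y=3.8637
    x: enter (0,2) at t=0.7868 ← occupied
  → r_3 = 0.7868
beam 4: φ=90°, α=240°
  dir = (cos 240°, sin 240°) = (-0.5000, -0.8660); from cell (1,2)
  next x-line at t=1.5200, next y-line at t=0.4503; Δt_x=2.0000, Δt_y=1.1547
    y: enter (1,1) at t=0.4503
    x: enter (0,1) at t=1.5200 ← occupied
  → r_4 = 1.5200

ranges = [2.4800, 2.9364, 0.7868, 1.5200]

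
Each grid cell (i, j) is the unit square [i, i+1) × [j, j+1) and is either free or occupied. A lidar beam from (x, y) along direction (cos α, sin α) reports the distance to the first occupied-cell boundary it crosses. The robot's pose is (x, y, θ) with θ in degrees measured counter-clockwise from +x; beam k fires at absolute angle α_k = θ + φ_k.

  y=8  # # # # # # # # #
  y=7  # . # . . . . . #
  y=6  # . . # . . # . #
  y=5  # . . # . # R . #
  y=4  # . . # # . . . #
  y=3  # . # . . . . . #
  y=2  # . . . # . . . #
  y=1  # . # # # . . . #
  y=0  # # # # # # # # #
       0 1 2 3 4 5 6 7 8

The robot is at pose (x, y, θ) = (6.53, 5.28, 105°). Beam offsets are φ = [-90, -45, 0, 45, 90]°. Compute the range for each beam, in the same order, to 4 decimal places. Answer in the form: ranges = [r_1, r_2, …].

beam 1: φ=-90°, α=15°
  d=(0.9659,0.2588)  start (6,5)  tX=0.4866 tY=2.7819  stride 1/|dx|=1.0353 1/|dy|=3.8637
    cross x-line → (7,5), t=0.4866
    cross x-line → (8,5), t=1.5219 (wall)
  → r_1 = 1.5219
beam 2: φ=-45°, α=60°
  d=(0.5000,0.8660)  start (6,5)  tX=0.9400 tY=0.8314  stride 1/|dx|=2.0000 1/|dy|=1.1547
    cross y-line → (6,6), t=0.8314 (wall)
  → r_2 = 0.8314
beam 3: φ=0°, α=105°
  d=(-0.2588,0.9659)  start (6,5)  tX=2.0478 tY=0.7454  stride 1/|dx|=3.8637 1/|dy|=1.0353
    cross y-line → (6,6), t=0.7454 (wall)
  → r_3 = 0.7454
beam 4: φ=45°, α=150°
  d=(-0.8660,0.5000)  start (6,5)  tX=0.6120 tY=1.4400  stride 1/|dx|=1.1547 1/|dy|=2.0000
    cross x-line → (5,5), t=0.6120 (wall)
  → r_4 = 0.6120
beam 5: φ=90°, α=195°
  d=(-0.9659,-0.2588)  start (6,5)  tX=0.5487 tY=1.0818  stride 1/|dx|=1.0353 1/|dy|=3.8637
    cross x-line → (5,5), t=0.5487 (wall)
  → r_5 = 0.5487

ranges = [1.5219, 0.8314, 0.7454, 0.6120, 0.5487]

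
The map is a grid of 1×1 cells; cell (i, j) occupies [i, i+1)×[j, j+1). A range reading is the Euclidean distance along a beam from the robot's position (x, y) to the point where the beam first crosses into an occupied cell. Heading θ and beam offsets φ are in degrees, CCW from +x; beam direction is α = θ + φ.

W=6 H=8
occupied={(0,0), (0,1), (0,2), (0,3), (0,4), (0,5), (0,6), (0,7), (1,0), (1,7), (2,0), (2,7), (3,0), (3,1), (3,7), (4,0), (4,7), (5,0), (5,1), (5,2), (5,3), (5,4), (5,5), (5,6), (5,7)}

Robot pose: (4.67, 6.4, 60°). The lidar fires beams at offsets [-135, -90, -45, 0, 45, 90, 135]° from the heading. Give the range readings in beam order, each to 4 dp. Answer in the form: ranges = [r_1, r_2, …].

beam 1: φ=-135°, α=285°
  cosα=0.2588 sinα=-0.9659 | (4,6) | tMaxX 1.2750 tMaxY 0.4141 | tΔX 3.8637 tΔY 1.0353
    t=0.4141 [y] (4,5)
    t=1.2750 [x] (5,5) — stop
  → r_1 = 1.2750
beam 2: φ=-90°, α=330°
  cosα=0.8660 sinα=-0.5000 | (4,6) | tMaxX 0.3811 tMaxY 0.8000 | tΔX 1.1547 tΔY 2.0000
    t=0.3811 [x] (5,6) — stop
  → r_2 = 0.3811
beam 3: φ=-45°, α=15°
  cosα=0.9659 sinα=0.2588 | (4,6) | tMaxX 0.3416 tMaxY 2.3182 | tΔX 1.0353 tΔY 3.8637
    t=0.3416 [x] (5,6) — stop
  → r_3 = 0.3416
beam 4: φ=0°, α=60°
  cosα=0.5000 sinα=0.8660 | (4,6) | tMaxX 0.6600 tMaxY 0.6928 | tΔX 2.0000 tΔY 1.1547
    t=0.6600 [x] (5,6) — stop
  → r_4 = 0.6600
beam 5: φ=45°, α=105°
  cosα=-0.2588 sinα=0.9659 | (4,6) | tMaxX 2.5887 tMaxY 0.6212 | tΔX 3.8637 tΔY 1.0353
    t=0.6212 [y] (4,7) — stop
  → r_5 = 0.6212
beam 6: φ=90°, α=150°
  cosα=-0.8660 sinα=0.5000 | (4,6) | tMaxX 0.7736 tMaxY 1.2000 | tΔX 1.1547 tΔY 2.0000
    t=0.7736 [x] (3,6)
    t=1.2000 [y] (3,7) — stop
  → r_6 = 1.2000
beam 7: φ=135°, α=195°
  cosα=-0.9659 sinα=-0.2588 | (4,6) | tMaxX 0.6936 tMaxY 1.5455 | tΔX 1.0353 tΔY 3.8637
    t=0.6936 [x] (3,6)
    t=1.5455 [y] (3,5)
    t=1.7289 [x] (2,5)
    t=2.7642 [x] (1,5)
    t=3.7995 [x] (0,5) — stop
  → r_7 = 3.7995

ranges = [1.2750, 0.3811, 0.3416, 0.6600, 0.6212, 1.2000, 3.7995]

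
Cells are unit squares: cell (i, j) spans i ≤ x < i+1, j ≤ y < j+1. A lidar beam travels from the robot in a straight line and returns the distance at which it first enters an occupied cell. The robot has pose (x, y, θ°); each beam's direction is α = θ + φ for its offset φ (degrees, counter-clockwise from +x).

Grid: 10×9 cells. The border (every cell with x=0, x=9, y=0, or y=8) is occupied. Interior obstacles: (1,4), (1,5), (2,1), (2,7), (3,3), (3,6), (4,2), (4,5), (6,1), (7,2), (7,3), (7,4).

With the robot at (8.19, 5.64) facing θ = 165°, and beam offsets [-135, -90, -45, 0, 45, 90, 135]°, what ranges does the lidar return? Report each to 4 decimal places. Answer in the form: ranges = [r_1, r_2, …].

ranges = [0.9353, 2.4433, 2.7251, 4.3378, 1.2800, 0.7341, 1.6200]

beam 1: φ=-135°, α=30°
  dir = (cos 30°, sin 30°) = (0.8660, 0.5000); from cell (8,5)
  next x-line at t=0.9353, next y-line at t=0.7200; Δt_x=1.1547, Δt_y=2.0000
    y: enter (8,6) at t=0.7200
    x: enter (9,6) at t=0.9353 ← occupied
  → r_1 = 0.9353
beam 2: φ=-90°, α=75°
  dir = (cos 75°, sin 75°) = (0.2588, 0.9659); from cell (8,5)
  next x-line at t=3.1296, next y-line at t=0.3727; Δt_x=3.8637, Δt_y=1.0353
    y: enter (8,6) at t=0.3727
    y: enter (8,7) at t=1.4080
    y: enter (8,8) at t=2.4433 ← occupied
  → r_2 = 2.4433
beam 3: φ=-45°, α=120°
  dir = (cos 120°, sin 120°) = (-0.5000, 0.8660); from cell (8,5)
  next x-line at t=0.3800, next y-line at t=0.4157; Δt_x=2.0000, Δt_y=1.1547
    x: enter (7,5) at t=0.3800
    y: enter (7,6) at t=0.4157
    y: enter (7,7) at t=1.5704
    x: enter (6,7) at t=2.3800
    y: enter (6,8) at t=2.7251 ← occupied
  → r_3 = 2.7251
beam 4: φ=0°, α=165°
  dir = (cos 165°, sin 165°) = (-0.9659, 0.2588); from cell (8,5)
  next x-line at t=0.1967, next y-line at t=1.3909; Δt_x=1.0353, Δt_y=3.8637
    x: enter (7,5) at t=0.1967
    x: enter (6,5) at t=1.2320
    y: enter (6,6) at t=1.3909
    x: enter (5,6) at t=2.2673
    x: enter (4,6) at t=3.3025
    x: enter (3,6) at t=4.3378 ← occupied
  → r_4 = 4.3378
beam 5: φ=45°, α=210°
  dir = (cos 210°, sin 210°) = (-0.8660, -0.5000); from cell (8,5)
  next x-line at t=0.2194, next y-line at t=1.2800; Δt_x=1.1547, Δt_y=2.0000
    x: enter (7,5) at t=0.2194
    y: enter (7,4) at t=1.2800 ← occupied
  → r_5 = 1.2800
beam 6: φ=90°, α=255°
  dir = (cos 255°, sin 255°) = (-0.2588, -0.9659); from cell (8,5)
  next x-line at t=0.7341, next y-line at t=0.6626; Δt_x=3.8637, Δt_y=1.0353
    y: enter (8,4) at t=0.6626
    x: enter (7,4) at t=0.7341 ← occupied
  → r_6 = 0.7341
beam 7: φ=135°, α=300°
  dir = (cos 300°, sin 300°) = (0.5000, -0.8660); from cell (8,5)
  next x-line at t=1.6200, next y-line at t=0.7390; Δt_x=2.0000, Δt_y=1.1547
    y: enter (8,4) at t=0.7390
    x: enter (9,4) at t=1.6200 ← occupied
  → r_7 = 1.6200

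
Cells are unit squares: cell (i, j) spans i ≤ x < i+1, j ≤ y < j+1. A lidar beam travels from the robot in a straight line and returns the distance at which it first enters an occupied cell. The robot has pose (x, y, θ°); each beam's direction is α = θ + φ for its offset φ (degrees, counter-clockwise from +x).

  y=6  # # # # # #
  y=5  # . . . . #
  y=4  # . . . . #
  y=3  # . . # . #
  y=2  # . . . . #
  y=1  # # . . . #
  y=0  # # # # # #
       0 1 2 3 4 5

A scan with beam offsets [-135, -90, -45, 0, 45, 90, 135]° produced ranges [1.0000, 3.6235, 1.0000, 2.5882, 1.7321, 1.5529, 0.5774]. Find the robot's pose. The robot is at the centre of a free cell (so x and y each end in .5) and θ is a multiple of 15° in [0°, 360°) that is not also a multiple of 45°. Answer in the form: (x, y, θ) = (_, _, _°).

Enumerate (i+0.5, j+0.5, θ) over the 18 free cells and 16 admissible headings. For each, cast all 7 beams and compare to the given ranges.
  (2.5, 2.5, 195°): beam 3 = 1.7321 ≠ 1.0000 ✗
  (2.5, 5.5, 120°): beam 1 = 2.5882 ≠ 1.0000 ✗
  (4.5, 2.5, 105°): beam 1 = 0.5774 ≠ 1.0000 ✗
  (1.5, 4.5, 75°): beam 1 = 4.0415 ≠ 1.0000 ✗
  …
  (4.5, 2.5, 195°): r_1=1.0000, r_2=3.6235, r_3=1.0000, r_4=2.5882, r_5=1.7321, r_6=1.5529, r_7=0.5774 — all match ✓
Unique over the lattice → pose = (4.5, 2.5, 195°).

(x, y, θ) = (4.5, 2.5, 195°)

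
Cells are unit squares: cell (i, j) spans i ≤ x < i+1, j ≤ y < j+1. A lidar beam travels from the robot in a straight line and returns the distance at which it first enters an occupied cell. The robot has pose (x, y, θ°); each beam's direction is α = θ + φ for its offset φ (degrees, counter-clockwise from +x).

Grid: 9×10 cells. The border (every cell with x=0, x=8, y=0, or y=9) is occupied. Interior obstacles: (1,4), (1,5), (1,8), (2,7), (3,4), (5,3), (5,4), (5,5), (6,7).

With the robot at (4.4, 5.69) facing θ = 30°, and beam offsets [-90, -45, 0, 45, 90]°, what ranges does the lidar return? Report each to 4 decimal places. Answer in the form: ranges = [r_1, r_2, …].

ranges = [1.2000, 0.6212, 2.6200, 3.4268, 3.8221]

beam 1: φ=-90°, α=300°
  direction (0.5000, -0.8660); cell (4,5); t to first gridline: x 1.2000, y 0.7967 (then +2.0000 / +1.1547)
    (4,4) via y @ 0.7967
    (5,4) via x @ 1.2000  # hit
  → r_1 = 1.2000
beam 2: φ=-45°, α=345°
  direction (0.9659, -0.2588); cell (4,5); t to first gridline: x 0.6212, y 2.6660 (then +1.0353 / +3.8637)
    (5,5) via x @ 0.6212  # hit
  → r_2 = 0.6212
beam 3: φ=0°, α=30°
  direction (0.8660, 0.5000); cell (4,5); t to first gridline: x 0.6928, y 0.6200 (then +1.1547 / +2.0000)
    (4,6) via y @ 0.6200
    (5,6) via x @ 0.6928
    (6,6) via x @ 1.8475
    (6,7) via y @ 2.6200  # hit
  → r_3 = 2.6200
beam 4: φ=45°, α=75°
  direction (0.2588, 0.9659); cell (4,5); t to first gridline: x 2.3182, y 0.3209 (then +3.8637 / +1.0353)
    (4,6) via y @ 0.3209
    (4,7) via y @ 1.3562
    (5,7) via x @ 2.3182
    (5,8) via y @ 2.3915
    (5,9) via y @ 3.4268  # hit
  → r_4 = 3.4268
beam 5: φ=90°, α=120°
  direction (-0.5000, 0.8660); cell (4,5); t to first gridline: x 0.8000, y 0.3580 (then +2.0000 / +1.1547)
    (4,6) via y @ 0.3580
    (3,6) via x @ 0.8000
    (3,7) via y @ 1.5127
    (3,8) via y @ 2.6674
    (2,8) via x @ 2.8000
    (2,9) via y @ 3.8221  # hit
  → r_5 = 3.8221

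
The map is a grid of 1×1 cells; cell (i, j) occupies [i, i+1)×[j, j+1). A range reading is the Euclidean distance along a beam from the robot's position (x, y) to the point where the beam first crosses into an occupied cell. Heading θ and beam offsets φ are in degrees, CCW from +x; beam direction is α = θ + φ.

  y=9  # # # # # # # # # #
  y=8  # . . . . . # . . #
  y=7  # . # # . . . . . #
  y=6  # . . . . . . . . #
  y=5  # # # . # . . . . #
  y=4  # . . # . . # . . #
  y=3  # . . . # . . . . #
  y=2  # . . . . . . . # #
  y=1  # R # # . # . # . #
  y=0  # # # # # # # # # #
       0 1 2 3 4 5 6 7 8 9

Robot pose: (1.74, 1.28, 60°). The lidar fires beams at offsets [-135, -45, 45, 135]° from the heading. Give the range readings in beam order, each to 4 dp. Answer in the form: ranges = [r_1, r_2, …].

ranges = [0.2899, 0.2692, 2.8591, 0.7661]

beam 1: φ=-135°, α=285°
  d=(0.2588,-0.9659)  start (1,1)  tX=1.0046 tY=0.2899  stride 1/|dx|=3.8637 1/|dy|=1.0353
    cross y-line → (1,0), t=0.2899 (wall)
  → r_1 = 0.2899
beam 2: φ=-45°, α=15°
  d=(0.9659,0.2588)  start (1,1)  tX=0.2692 tY=2.7819  stride 1/|dx|=1.0353 1/|dy|=3.8637
    cross x-line → (2,1), t=0.2692 (wall)
  → r_2 = 0.2692
beam 3: φ=45°, α=105°
  d=(-0.2588,0.9659)  start (1,1)  tX=2.8591 tY=0.7454  stride 1/|dx|=3.8637 1/|dy|=1.0353
    cross y-line → (1,2), t=0.7454
    cross y-line → (1,3), t=1.7807
    cross y-line → (1,4), t=2.8160
    cross x-line → (0,4), t=2.8591 (wall)
  → r_3 = 2.8591
beam 4: φ=135°, α=195°
  d=(-0.9659,-0.2588)  start (1,1)  tX=0.7661 tY=1.0818  stride 1/|dx|=1.0353 1/|dy|=3.8637
    cross x-line → (0,1), t=0.7661 (wall)
  → r_4 = 0.7661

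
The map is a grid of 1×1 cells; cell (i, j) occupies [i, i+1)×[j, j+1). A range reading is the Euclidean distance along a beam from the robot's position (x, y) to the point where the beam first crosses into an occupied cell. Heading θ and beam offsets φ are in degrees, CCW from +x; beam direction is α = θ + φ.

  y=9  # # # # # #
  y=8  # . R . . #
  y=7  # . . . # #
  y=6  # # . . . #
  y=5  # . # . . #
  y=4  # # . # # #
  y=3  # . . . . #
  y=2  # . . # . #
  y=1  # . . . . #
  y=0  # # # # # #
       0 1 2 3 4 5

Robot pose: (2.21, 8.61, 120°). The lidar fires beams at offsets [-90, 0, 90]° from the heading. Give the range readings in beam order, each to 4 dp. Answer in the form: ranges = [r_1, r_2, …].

beam 1: φ=-90°, α=30°
  dir = (cos 30°, sin 30°) = (0.8660, 0.5000); from cell (2,8)
  next x-line at t=0.9122, next y-line at t=0.7800; Δt_x=1.1547, Δt_y=2.0000
    y: enter (2,9) at t=0.7800 ← occupied
  → r_1 = 0.7800
beam 2: φ=0°, α=120°
  dir = (cos 120°, sin 120°) = (-0.5000, 0.8660); from cell (2,8)
  next x-line at t=0.4200, next y-line at t=0.4503; Δt_x=2.0000, Δt_y=1.1547
    x: enter (1,8) at t=0.4200
    y: enter (1,9) at t=0.4503 ← occupied
  → r_2 = 0.4503
beam 3: φ=90°, α=210°
  dir = (cos 210°, sin 210°) = (-0.8660, -0.5000); from cell (2,8)
  next x-line at t=0.2425, next y-line at t=1.2200; Δt_x=1.1547, Δt_y=2.0000
    x: enter (1,8) at t=0.2425
    y: enter (1,7) at t=1.2200
    x: enter (0,7) at t=1.3972 ← occupied
  → r_3 = 1.3972

ranges = [0.7800, 0.4503, 1.3972]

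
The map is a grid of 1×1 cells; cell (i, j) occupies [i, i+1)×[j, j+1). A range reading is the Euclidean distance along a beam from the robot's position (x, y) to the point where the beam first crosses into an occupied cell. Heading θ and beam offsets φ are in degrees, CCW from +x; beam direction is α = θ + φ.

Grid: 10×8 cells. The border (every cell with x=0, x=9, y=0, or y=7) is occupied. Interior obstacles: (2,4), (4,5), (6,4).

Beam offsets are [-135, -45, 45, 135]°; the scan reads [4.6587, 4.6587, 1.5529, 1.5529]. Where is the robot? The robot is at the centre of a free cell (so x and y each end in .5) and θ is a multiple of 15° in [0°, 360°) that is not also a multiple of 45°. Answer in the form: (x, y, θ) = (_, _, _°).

Enumerate (i+0.5, j+0.5, θ) over the 45 free cells and 16 admissible headings. For each, cast all 4 beams and compare to the given ranges.
  (8.5, 4.5, 150°): beam 1 = 0.5176 ≠ 4.6587 ✗
  (4.5, 2.5, 150°): beam 3 = 3.6235 ≠ 1.5529 ✗
  (5.5, 4.5, 60°): beam 1 = 3.6235 ≠ 4.6587 ✗
  (6.5, 1.5, 285°): beam 1 = 5.0000 ≠ 4.6587 ✗
  (8.5, 1.5, 30°): beam 1 = 0.5176 ≠ 4.6587 ✗
  …
  (7.5, 5.5, 330°): r_1=4.6587, r_2=4.6587, r_3=1.5529, r_4=1.5529 — all match ✓
No second candidate reproduces the full scan.

(x, y, θ) = (7.5, 5.5, 330°)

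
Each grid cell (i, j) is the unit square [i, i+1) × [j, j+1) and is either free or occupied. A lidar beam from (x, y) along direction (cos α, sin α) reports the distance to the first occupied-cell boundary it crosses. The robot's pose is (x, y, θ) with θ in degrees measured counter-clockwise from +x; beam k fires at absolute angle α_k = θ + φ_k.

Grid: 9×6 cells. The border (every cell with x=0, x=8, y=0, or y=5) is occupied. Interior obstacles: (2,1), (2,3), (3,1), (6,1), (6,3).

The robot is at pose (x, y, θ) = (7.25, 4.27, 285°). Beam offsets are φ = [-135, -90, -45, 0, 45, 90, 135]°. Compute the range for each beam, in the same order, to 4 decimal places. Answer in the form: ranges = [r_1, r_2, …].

ranges = [1.4600, 1.0432, 0.5000, 2.8978, 0.8660, 0.7765, 0.8429]

beam 1: φ=-135°, α=150°
  d=(-0.8660,0.5000)  start (7,4)  tX=0.2887 tY=1.4600  stride 1/|dx|=1.1547 1/|dy|=2.0000
    cross x-line → (6,4), t=0.2887
    cross x-line → (5,4), t=1.4434
    cross y-line → (5,5), t=1.4600 (wall)
  → r_1 = 1.4600
beam 2: φ=-90°, α=195°
  d=(-0.9659,-0.2588)  start (7,4)  tX=0.2588 tY=1.0432  stride 1/|dx|=1.0353 1/|dy|=3.8637
    cross x-line → (6,4), t=0.2588
    cross y-line → (6,3), t=1.0432 (wall)
  → r_2 = 1.0432
beam 3: φ=-45°, α=240°
  d=(-0.5000,-0.8660)  start (7,4)  tX=0.5000 tY=0.3118  stride 1/|dx|=2.0000 1/|dy|=1.1547
    cross y-line → (7,3), t=0.3118
    cross x-line → (6,3), t=0.5000 (wall)
  → r_3 = 0.5000
beam 4: φ=0°, α=285°
  d=(0.2588,-0.9659)  start (7,4)  tX=2.8978 tY=0.2795  stride 1/|dx|=3.8637 1/|dy|=1.0353
    cross y-line → (7,3), t=0.2795
    cross y-line → (7,2), t=1.3148
    cross y-line → (7,1), t=2.3501
    cross x-line → (8,1), t=2.8978 (wall)
  → r_4 = 2.8978
beam 5: φ=45°, α=330°
  d=(0.8660,-0.5000)  start (7,4)  tX=0.8660 tY=0.5400  stride 1/|dx|=1.1547 1/|dy|=2.0000
    cross y-line → (7,3), t=0.5400
    cross x-line → (8,3), t=0.8660 (wall)
  → r_5 = 0.8660
beam 6: φ=90°, α=15°
  d=(0.9659,0.2588)  start (7,4)  tX=0.7765 tY=2.8205  stride 1/|dx|=1.0353 1/|dy|=3.8637
    cross x-line → (8,4), t=0.7765 (wall)
  → r_6 = 0.7765
beam 7: φ=135°, α=60°
  d=(0.5000,0.8660)  start (7,4)  tX=1.5000 tY=0.8429  stride 1/|dx|=2.0000 1/|dy|=1.1547
    cross y-line → (7,5), t=0.8429 (wall)
  → r_7 = 0.8429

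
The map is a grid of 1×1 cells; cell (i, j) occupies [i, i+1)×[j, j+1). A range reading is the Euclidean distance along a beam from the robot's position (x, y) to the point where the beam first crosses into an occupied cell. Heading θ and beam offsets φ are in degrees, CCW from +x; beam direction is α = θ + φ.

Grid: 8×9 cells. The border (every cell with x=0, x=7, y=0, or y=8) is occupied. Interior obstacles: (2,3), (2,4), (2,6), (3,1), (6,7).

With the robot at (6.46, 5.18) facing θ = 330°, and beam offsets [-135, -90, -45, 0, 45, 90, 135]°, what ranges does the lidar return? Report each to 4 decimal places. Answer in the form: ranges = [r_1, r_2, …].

ranges = [3.5821, 4.8266, 2.0864, 0.6235, 0.5590, 1.0800, 2.9195]

beam 1: φ=-135°, α=195°
  dir = (cos 195°, sin 195°) = (-0.9659, -0.2588); from cell (6,5)
  next x-line at t=0.4762, next y-line at t=0.6955; Δt_x=1.0353, Δt_y=3.8637
    x: enter (5,5) at t=0.4762
    y: enter (5,4) at t=0.6955
    x: enter (4,4) at t=1.5115
    x: enter (3,4) at t=2.5468
    x: enter (2,4) at t=3.5821 ← occupied
  → r_1 = 3.5821
beam 2: φ=-90°, α=240°
  dir = (cos 240°, sin 240°) = (-0.5000, -0.8660); from cell (6,5)
  next x-line at t=0.9200, next y-line at t=0.2078; Δt_x=2.0000, Δt_y=1.1547
    y: enter (6,4) at t=0.2078
    x: enter (5,4) at t=0.9200
    y: enter (5,3) at t=1.3625
    y: enter (5,2) at t=2.5172
    x: enter (4,2) at t=2.9200
    y: enter (4,1) at t=3.6719
    y: enter (4,0) at t=4.8266 ← occupied
  → r_2 = 4.8266
beam 3: φ=-45°, α=285°
  dir = (cos 285°, sin 285°) = (0.2588, -0.9659); from cell (6,5)
  next x-line at t=2.0864, next y-line at t=0.1863; Δt_x=3.8637, Δt_y=1.0353
    y: enter (6,4) at t=0.1863
    y: enter (6,3) at t=1.2216
    x: enter (7,3) at t=2.0864 ← occupied
  → r_3 = 2.0864
beam 4: φ=0°, α=330°
  dir = (cos 330°, sin 330°) = (0.8660, -0.5000); from cell (6,5)
  next x-line at t=0.6235, next y-line at t=0.3600; Δt_x=1.1547, Δt_y=2.0000
    y: enter (6,4) at t=0.3600
    x: enter (7,4) at t=0.6235 ← occupied
  → r_4 = 0.6235
beam 5: φ=45°, α=15°
  dir = (cos 15°, sin 15°) = (0.9659, 0.2588); from cell (6,5)
  next x-line at t=0.5590, next y-line at t=3.1682; Δt_x=1.0353, Δt_y=3.8637
    x: enter (7,5) at t=0.5590 ← occupied
  → r_5 = 0.5590
beam 6: φ=90°, α=60°
  dir = (cos 60°, sin 60°) = (0.5000, 0.8660); from cell (6,5)
  next x-line at t=1.0800, next y-line at t=0.9469; Δt_x=2.0000, Δt_y=1.1547
    y: enter (6,6) at t=0.9469
    x: enter (7,6) at t=1.0800 ← occupied
  → r_6 = 1.0800
beam 7: φ=135°, α=105°
  dir = (cos 105°, sin 105°) = (-0.2588, 0.9659); from cell (6,5)
  next x-line at t=1.7773, next y-line at t=0.8489; Δt_x=3.8637, Δt_y=1.0353
    y: enter (6,6) at t=0.8489
    x: enter (5,6) at t=1.7773
    y: enter (5,7) at t=1.8842
    y: enter (5,8) at t=2.9195 ← occupied
  → r_7 = 2.9195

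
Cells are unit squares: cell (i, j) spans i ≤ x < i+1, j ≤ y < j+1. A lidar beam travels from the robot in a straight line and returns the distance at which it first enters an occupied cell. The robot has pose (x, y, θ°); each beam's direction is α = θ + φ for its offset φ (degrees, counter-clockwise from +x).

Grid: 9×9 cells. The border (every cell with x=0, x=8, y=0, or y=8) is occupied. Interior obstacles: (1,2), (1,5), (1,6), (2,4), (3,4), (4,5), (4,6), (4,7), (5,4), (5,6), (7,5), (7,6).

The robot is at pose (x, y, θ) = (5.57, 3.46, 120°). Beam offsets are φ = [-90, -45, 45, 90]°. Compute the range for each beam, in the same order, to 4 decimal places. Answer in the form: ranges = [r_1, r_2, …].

beam 1: φ=-90°, α=30°
  dir = (cos 30°, sin 30°) = (0.8660, 0.5000); from cell (5,3)
  next x-line at t=0.4965, next y-line at t=1.0800; Δt_x=1.1547, Δt_y=2.0000
    x: enter (6,3) at t=0.4965
    y: enter (6,4) at t=1.0800
    x: enter (7,4) at t=1.6512
    x: enter (8,4) at t=2.8059 ← occupied
  → r_1 = 2.8059
beam 2: φ=-45°, α=75°
  dir = (cos 75°, sin 75°) = (0.2588, 0.9659); from cell (5,3)
  next x-line at t=1.6614, next y-line at t=0.5590; Δt_x=3.8637, Δt_y=1.0353
    y: enter (5,4) at t=0.5590 ← occupied
  → r_2 = 0.5590
beam 3: φ=45°, α=165°
  dir = (cos 165°, sin 165°) = (-0.9659, 0.2588); from cell (5,3)
  next x-line at t=0.5901, next y-line at t=2.0864; Δt_x=1.0353, Δt_y=3.8637
    x: enter (4,3) at t=0.5901
    x: enter (3,3) at t=1.6254
    y: enter (3,4) at t=2.0864 ← occupied
  → r_3 = 2.0864
beam 4: φ=90°, α=210°
  dir = (cos 210°, sin 210°) = (-0.8660, -0.5000); from cell (5,3)
  next x-line at t=0.6582, next y-line at t=0.9200; Δt_x=1.1547, Δt_y=2.0000
    x: enter (4,3) at t=0.6582
    y: enter (4,2) at t=0.9200
    x: enter (3,2) at t=1.8129
    y: enter (3,1) at t=2.9200
    x: enter (2,1) at t=2.9676
    x: enter (1,1) at t=4.1223
    y: enter (1,0) at t=4.9200 ← occupied
  → r_4 = 4.9200

ranges = [2.8059, 0.5590, 2.0864, 4.9200]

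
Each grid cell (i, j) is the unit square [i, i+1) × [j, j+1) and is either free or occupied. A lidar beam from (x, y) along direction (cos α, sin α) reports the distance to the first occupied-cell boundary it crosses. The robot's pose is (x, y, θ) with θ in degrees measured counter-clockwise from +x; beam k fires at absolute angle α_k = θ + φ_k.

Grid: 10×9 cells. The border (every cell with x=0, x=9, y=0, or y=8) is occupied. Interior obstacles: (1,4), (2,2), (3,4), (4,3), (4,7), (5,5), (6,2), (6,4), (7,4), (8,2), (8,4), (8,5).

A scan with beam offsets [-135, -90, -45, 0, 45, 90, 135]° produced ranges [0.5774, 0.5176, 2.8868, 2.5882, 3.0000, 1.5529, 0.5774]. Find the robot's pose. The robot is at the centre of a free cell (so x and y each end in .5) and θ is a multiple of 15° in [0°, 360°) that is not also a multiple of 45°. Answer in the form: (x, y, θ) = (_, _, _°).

Candidates: 44 free-cell centres × 16 headings = 704 poses. Raycast each; keep the one whose scan matches to 4 dp.
  (1.5, 5.5, 300°): beam 1 = 0.5176 ≠ 0.5774 ✗
  (8.5, 3.5, 105°): beam 3 = 0.5774 ≠ 2.8868 ✗
  (4.5, 5.5, 30°): beam 1 = 1.5529 ≠ 0.5774 ✗
  …
  (7.5, 5.5, 105°): r_1=0.5774, r_2=0.5176, r_3=2.8868, r_4=2.5882, r_5=3.0000, r_6=1.5529, r_7=0.5774 — all match ✓
Only this pose fits every beam.

(x, y, θ) = (7.5, 5.5, 105°)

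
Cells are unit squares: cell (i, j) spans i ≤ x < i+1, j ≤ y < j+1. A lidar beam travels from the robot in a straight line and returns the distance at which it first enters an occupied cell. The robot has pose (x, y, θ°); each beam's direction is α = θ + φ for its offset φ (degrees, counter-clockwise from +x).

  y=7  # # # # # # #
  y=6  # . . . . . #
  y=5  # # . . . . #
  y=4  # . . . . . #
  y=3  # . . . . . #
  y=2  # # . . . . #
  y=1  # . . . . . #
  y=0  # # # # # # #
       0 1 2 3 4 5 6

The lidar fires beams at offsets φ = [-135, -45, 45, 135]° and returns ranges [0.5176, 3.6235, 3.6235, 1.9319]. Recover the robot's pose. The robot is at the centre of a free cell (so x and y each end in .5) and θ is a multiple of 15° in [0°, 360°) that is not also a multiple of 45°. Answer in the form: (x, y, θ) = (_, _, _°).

Enumerate (i+0.5, j+0.5, θ) over the 28 free cells and 16 admissible headings. For each, cast all 4 beams and compare to the given ranges.
  (4.5, 1.5, 75°): beam 1 = 0.5774 ≠ 0.5176 ✗
  (4.5, 6.5, 285°): beam 1 = 1.0000 ≠ 0.5176 ✗
  (4.5, 3.5, 255°): beam 1 = 4.0415 ≠ 0.5176 ✗
  (2.5, 3.5, 120°): beam 1 = 3.6235 ≠ 0.5176 ✗
  …
  (5.5, 3.5, 150°): r_1=0.5176, r_2=3.6235, r_3=3.6235, r_4=1.9319 — all match ✓
Only this pose fits every beam.

(x, y, θ) = (5.5, 3.5, 150°)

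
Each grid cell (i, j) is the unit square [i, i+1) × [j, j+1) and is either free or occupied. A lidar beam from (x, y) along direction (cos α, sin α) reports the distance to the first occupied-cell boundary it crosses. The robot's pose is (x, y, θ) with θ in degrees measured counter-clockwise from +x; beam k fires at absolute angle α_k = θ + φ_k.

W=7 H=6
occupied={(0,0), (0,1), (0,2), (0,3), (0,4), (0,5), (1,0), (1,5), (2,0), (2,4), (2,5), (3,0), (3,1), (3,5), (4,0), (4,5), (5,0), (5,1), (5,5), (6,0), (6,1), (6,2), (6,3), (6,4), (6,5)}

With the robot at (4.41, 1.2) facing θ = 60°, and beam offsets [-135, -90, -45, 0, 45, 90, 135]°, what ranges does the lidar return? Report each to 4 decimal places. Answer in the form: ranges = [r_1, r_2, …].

ranges = [0.2071, 0.4000, 0.6108, 3.1800, 3.9340, 0.4734, 0.4245]

beam 1: φ=-135°, α=285°
  direction (0.2588, -0.9659); cell (4,1); t to first gridline: x 2.2796, y 0.2071 (then +3.8637 / +1.0353)
    (4,0) via y @ 0.2071  # hit
  → r_1 = 0.2071
beam 2: φ=-90°, α=330°
  direction (0.8660, -0.5000); cell (4,1); t to first gridline: x 0.6813, y 0.4000 (then +1.1547 / +2.0000)
    (4,0) via y @ 0.4000  # hit
  → r_2 = 0.4000
beam 3: φ=-45°, α=15°
  direction (0.9659, 0.2588); cell (4,1); t to first gridline: x 0.6108, y 3.0910 (then +1.0353 / +3.8637)
    (5,1) via x @ 0.6108  # hit
  → r_3 = 0.6108
beam 4: φ=0°, α=60°
  direction (0.5000, 0.8660); cell (4,1); t to first gridline: x 1.1800, y 0.9238 (then +2.0000 / +1.1547)
    (4,2) via y @ 0.9238
    (5,2) via x @ 1.1800
    (5,3) via y @ 2.0785
    (6,3) via x @ 3.1800  # hit
  → r_4 = 3.1800
beam 5: φ=45°, α=105°
  direction (-0.2588, 0.9659); cell (4,1); t to first gridline: x 1.5841, y 0.8282 (then +3.8637 / +1.0353)
    (4,2) via y @ 0.8282
    (3,2) via x @ 1.5841
    (3,3) via y @ 1.8635
    (3,4) via y @ 2.8988
    (3,5) via y @ 3.9340  # hit
  → r_5 = 3.9340
beam 6: φ=90°, α=150°
  direction (-0.8660, 0.5000); cell (4,1); t to first gridline: x 0.4734, y 1.6000 (then +1.1547 / +2.0000)
    (3,1) via x @ 0.4734  # hit
  → r_6 = 0.4734
beam 7: φ=135°, α=195°
  direction (-0.9659, -0.2588); cell (4,1); t to first gridline: x 0.4245, y 0.7727 (then +1.0353 / +3.8637)
    (3,1) via x @ 0.4245  # hit
  → r_7 = 0.4245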